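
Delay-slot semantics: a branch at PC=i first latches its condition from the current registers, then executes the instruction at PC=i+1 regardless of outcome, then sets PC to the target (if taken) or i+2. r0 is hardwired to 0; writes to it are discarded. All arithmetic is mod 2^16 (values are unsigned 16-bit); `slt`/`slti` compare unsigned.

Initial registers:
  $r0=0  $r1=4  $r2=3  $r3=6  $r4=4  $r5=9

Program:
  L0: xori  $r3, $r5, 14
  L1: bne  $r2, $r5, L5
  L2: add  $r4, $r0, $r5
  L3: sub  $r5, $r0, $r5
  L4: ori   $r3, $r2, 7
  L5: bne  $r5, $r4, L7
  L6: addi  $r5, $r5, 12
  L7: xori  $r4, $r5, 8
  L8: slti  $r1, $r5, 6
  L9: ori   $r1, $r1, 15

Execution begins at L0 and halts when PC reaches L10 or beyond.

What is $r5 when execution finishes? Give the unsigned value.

21

[0] xori  $r3, $r5, 14  →  {$r0:0, $r1:4, $r2:3, $r3:7, $r4:4, $r5:9}
[1] bne  $r2, $r5, L5  →  {$r0:0, $r1:4, $r2:3, $r3:7, $r4:4, $r5:9}  ⟨branch taken⟩
[2] add  $r4, $r0, $r5  →  {$r0:0, $r1:4, $r2:3, $r3:7, $r4:9, $r5:9}
[5] bne  $r5, $r4, L7  →  {$r0:0, $r1:4, $r2:3, $r3:7, $r4:9, $r5:9}  ⟨branch fallthrough⟩
[6] addi  $r5, $r5, 12  →  {$r0:0, $r1:4, $r2:3, $r3:7, $r4:9, $r5:21}
[7] xori  $r4, $r5, 8  →  {$r0:0, $r1:4, $r2:3, $r3:7, $r4:29, $r5:21}
[8] slti  $r1, $r5, 6  →  {$r0:0, $r1:0, $r2:3, $r3:7, $r4:29, $r5:21}
[9] ori   $r1, $r1, 15  →  {$r0:0, $r1:15, $r2:3, $r3:7, $r4:29, $r5:21}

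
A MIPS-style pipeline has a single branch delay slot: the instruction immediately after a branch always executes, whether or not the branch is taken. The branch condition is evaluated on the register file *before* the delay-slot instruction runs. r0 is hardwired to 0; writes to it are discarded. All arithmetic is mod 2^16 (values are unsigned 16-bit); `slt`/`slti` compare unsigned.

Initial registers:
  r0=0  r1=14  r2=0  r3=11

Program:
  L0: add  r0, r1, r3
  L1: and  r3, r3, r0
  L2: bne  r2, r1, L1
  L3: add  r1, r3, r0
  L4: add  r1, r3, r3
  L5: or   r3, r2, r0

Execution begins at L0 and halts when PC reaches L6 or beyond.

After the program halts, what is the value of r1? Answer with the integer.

  step pc=0: add  r0, r1, r3  regs=(0,14,0,11)
  step pc=1: and  r3, r3, r0  regs=(0,14,0,0)
  step pc=2: bne  r2, r1, L1  cond=T  regs=(0,14,0,0)
  step pc=3: add  r1, r3, r0  regs=(0,0,0,0)
  step pc=1: and  r3, r3, r0  regs=(0,0,0,0)
  step pc=2: bne  r2, r1, L1  cond=F  regs=(0,0,0,0)
  step pc=3: add  r1, r3, r0  regs=(0,0,0,0)
  step pc=4: add  r1, r3, r3  regs=(0,0,0,0)
  step pc=5: or   r3, r2, r0  regs=(0,0,0,0)

0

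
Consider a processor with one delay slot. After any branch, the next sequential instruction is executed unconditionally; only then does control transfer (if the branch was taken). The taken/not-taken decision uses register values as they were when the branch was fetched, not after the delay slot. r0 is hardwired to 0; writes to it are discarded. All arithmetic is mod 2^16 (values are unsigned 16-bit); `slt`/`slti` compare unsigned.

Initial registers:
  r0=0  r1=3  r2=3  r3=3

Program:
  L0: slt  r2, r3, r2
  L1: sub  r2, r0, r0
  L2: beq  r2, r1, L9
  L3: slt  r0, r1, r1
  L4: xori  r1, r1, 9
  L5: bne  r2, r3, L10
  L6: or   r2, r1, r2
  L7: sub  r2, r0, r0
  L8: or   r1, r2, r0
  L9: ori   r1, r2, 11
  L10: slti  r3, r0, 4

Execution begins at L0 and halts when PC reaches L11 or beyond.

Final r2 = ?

#0 slt  r2, r3, r2 ; 0/3/0/3
#1 sub  r2, r0, r0 ; 0/3/0/3
#2 beq  r2, r1, L9 ; 0/3/0/3 ; →fallthru
#3 slt  r0, r1, r1 ; 0/3/0/3
#4 xori  r1, r1, 9 ; 0/10/0/3
#5 bne  r2, r3, L10 ; 0/10/0/3 ; →target
#6 or   r2, r1, r2 ; 0/10/10/3
#10 slti  r3, r0, 4 ; 0/10/10/1

10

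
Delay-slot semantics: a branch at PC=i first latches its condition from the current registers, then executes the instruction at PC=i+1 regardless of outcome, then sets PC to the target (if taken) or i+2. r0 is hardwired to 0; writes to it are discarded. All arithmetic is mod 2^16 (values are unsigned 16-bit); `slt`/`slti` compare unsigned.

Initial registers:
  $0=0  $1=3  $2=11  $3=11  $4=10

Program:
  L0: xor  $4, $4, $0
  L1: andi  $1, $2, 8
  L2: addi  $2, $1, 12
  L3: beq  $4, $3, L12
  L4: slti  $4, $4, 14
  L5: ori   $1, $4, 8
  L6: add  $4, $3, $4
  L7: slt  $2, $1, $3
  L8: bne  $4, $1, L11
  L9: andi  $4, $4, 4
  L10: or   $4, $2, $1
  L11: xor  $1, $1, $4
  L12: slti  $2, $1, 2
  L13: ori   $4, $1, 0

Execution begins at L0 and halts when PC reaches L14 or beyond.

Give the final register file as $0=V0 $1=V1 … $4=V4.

$0=0 $1=13 $2=0 $3=11 $4=13

#0 xor  $4, $4, $0 ; 0/3/11/11/10
#1 andi  $1, $2, 8 ; 0/8/11/11/10
#2 addi  $2, $1, 12 ; 0/8/20/11/10
#3 beq  $4, $3, L12 ; 0/8/20/11/10 ; →fallthru
#4 slti  $4, $4, 14 ; 0/8/20/11/1
#5 ori   $1, $4, 8 ; 0/9/20/11/1
#6 add  $4, $3, $4 ; 0/9/20/11/12
#7 slt  $2, $1, $3 ; 0/9/1/11/12
#8 bne  $4, $1, L11 ; 0/9/1/11/12 ; →target
#9 andi  $4, $4, 4 ; 0/9/1/11/4
#11 xor  $1, $1, $4 ; 0/13/1/11/4
#12 slti  $2, $1, 2 ; 0/13/0/11/4
#13 ori   $4, $1, 0 ; 0/13/0/11/13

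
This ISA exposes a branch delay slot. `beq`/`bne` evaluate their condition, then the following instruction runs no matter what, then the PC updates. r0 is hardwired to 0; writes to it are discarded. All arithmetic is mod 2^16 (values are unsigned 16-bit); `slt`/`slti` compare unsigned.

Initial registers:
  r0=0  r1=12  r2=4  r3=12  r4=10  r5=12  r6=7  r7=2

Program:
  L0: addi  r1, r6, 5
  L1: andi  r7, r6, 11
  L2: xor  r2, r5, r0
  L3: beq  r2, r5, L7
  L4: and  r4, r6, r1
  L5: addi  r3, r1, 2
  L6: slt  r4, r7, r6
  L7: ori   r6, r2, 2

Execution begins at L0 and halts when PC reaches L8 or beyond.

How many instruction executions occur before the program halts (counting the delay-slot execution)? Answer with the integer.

[0] addi  r1, r6, 5  →  {r0:0, r1:12, r2:4, r3:12, r4:10, r5:12, r6:7, r7:2}
[1] andi  r7, r6, 11  →  {r0:0, r1:12, r2:4, r3:12, r4:10, r5:12, r6:7, r7:3}
[2] xor  r2, r5, r0  →  {r0:0, r1:12, r2:12, r3:12, r4:10, r5:12, r6:7, r7:3}
[3] beq  r2, r5, L7  →  {r0:0, r1:12, r2:12, r3:12, r4:10, r5:12, r6:7, r7:3}  ⟨branch taken⟩
[4] and  r4, r6, r1  →  {r0:0, r1:12, r2:12, r3:12, r4:4, r5:12, r6:7, r7:3}
[7] ori   r6, r2, 2  →  {r0:0, r1:12, r2:12, r3:12, r4:4, r5:12, r6:14, r7:3}

6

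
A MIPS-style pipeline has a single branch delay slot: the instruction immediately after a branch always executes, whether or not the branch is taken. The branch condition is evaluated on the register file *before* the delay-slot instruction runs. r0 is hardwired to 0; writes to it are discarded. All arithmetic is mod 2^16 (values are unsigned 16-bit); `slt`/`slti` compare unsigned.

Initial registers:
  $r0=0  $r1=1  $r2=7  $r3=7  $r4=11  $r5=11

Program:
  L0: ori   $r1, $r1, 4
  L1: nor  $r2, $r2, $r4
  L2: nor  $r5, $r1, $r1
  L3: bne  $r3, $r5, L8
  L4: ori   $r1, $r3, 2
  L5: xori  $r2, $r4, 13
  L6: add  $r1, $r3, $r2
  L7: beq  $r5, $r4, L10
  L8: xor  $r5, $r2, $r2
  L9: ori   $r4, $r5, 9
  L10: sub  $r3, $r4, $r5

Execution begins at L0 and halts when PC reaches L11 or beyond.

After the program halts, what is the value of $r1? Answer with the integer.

#0 ori   $r1, $r1, 4 ; 0/5/7/7/11/11
#1 nor  $r2, $r2, $r4 ; 0/5/65520/7/11/11
#2 nor  $r5, $r1, $r1 ; 0/5/65520/7/11/65530
#3 bne  $r3, $r5, L8 ; 0/5/65520/7/11/65530 ; →target
#4 ori   $r1, $r3, 2 ; 0/7/65520/7/11/65530
#8 xor  $r5, $r2, $r2 ; 0/7/65520/7/11/0
#9 ori   $r4, $r5, 9 ; 0/7/65520/7/9/0
#10 sub  $r3, $r4, $r5 ; 0/7/65520/9/9/0

7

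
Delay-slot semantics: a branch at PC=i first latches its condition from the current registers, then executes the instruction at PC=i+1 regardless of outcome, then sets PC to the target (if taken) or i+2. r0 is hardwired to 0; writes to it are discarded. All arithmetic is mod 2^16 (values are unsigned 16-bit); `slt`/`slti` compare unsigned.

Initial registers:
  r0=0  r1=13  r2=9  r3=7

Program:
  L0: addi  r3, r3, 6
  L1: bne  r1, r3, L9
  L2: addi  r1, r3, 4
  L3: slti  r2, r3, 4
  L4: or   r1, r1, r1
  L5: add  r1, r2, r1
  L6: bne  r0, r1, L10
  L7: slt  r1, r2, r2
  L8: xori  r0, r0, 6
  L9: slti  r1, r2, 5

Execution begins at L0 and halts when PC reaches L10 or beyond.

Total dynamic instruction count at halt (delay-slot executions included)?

8

PC=0  addi  r3, r3, 6        | r0=0 r1=13 r2=9 r3=13
PC=1  bne  r1, r3, L9        | r0=0 r1=13 r2=9 r3=13  [not taken]
PC=2  addi  r1, r3, 4        | r0=0 r1=17 r2=9 r3=13
PC=3  slti  r2, r3, 4        | r0=0 r1=17 r2=0 r3=13
PC=4  or   r1, r1, r1        | r0=0 r1=17 r2=0 r3=13
PC=5  add  r1, r2, r1        | r0=0 r1=17 r2=0 r3=13
PC=6  bne  r0, r1, L10       | r0=0 r1=17 r2=0 r3=13  [TAKEN]
PC=7  slt  r1, r2, r2        | r0=0 r1=0 r2=0 r3=13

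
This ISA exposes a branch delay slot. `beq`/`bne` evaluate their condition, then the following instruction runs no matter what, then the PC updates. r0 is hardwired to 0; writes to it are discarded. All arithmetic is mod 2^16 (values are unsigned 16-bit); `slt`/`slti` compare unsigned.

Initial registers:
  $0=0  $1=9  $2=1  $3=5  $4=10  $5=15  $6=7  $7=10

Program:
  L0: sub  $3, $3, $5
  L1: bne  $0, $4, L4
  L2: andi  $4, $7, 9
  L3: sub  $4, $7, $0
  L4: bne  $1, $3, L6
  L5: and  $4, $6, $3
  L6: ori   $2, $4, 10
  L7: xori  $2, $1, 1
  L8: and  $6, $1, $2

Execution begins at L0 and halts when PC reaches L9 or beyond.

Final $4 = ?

6

PC=0  sub  $3, $3, $5        | $0=0 $1=9 $2=1 $3=65526 $4=10 $5=15 $6=7 $7=10
PC=1  bne  $0, $4, L4        | $0=0 $1=9 $2=1 $3=65526 $4=10 $5=15 $6=7 $7=10  [TAKEN]
PC=2  andi  $4, $7, 9        | $0=0 $1=9 $2=1 $3=65526 $4=8 $5=15 $6=7 $7=10
PC=4  bne  $1, $3, L6        | $0=0 $1=9 $2=1 $3=65526 $4=8 $5=15 $6=7 $7=10  [TAKEN]
PC=5  and  $4, $6, $3        | $0=0 $1=9 $2=1 $3=65526 $4=6 $5=15 $6=7 $7=10
PC=6  ori   $2, $4, 10       | $0=0 $1=9 $2=14 $3=65526 $4=6 $5=15 $6=7 $7=10
PC=7  xori  $2, $1, 1        | $0=0 $1=9 $2=8 $3=65526 $4=6 $5=15 $6=7 $7=10
PC=8  and  $6, $1, $2        | $0=0 $1=9 $2=8 $3=65526 $4=6 $5=15 $6=8 $7=10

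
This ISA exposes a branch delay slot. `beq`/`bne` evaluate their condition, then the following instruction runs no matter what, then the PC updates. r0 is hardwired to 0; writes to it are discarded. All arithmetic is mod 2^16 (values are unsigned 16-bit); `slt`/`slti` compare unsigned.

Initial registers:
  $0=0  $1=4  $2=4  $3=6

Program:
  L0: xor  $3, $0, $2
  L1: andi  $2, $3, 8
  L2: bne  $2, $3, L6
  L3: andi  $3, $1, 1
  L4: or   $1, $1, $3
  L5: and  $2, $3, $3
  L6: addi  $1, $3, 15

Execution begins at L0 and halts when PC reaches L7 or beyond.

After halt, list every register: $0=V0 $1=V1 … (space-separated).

  step pc=0: xor  $3, $0, $2  regs=(0,4,4,4)
  step pc=1: andi  $2, $3, 8  regs=(0,4,0,4)
  step pc=2: bne  $2, $3, L6  cond=T  regs=(0,4,0,4)
  step pc=3: andi  $3, $1, 1  regs=(0,4,0,0)
  step pc=6: addi  $1, $3, 15  regs=(0,15,0,0)

$0=0 $1=15 $2=0 $3=0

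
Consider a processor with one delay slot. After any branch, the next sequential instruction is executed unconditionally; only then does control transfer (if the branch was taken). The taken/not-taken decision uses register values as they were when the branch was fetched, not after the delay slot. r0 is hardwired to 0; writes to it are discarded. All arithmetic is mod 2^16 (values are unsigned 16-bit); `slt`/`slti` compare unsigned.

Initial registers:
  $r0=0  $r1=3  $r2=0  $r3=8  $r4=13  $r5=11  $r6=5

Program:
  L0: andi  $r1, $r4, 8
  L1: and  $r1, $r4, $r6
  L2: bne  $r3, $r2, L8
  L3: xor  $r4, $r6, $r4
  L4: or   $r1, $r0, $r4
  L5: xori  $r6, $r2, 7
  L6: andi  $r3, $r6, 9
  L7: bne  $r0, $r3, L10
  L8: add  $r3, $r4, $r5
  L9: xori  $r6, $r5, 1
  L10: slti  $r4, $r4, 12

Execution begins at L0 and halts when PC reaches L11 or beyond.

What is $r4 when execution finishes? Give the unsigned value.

[0] andi  $r1, $r4, 8  →  {$r0:0, $r1:8, $r2:0, $r3:8, $r4:13, $r5:11, $r6:5}
[1] and  $r1, $r4, $r6  →  {$r0:0, $r1:5, $r2:0, $r3:8, $r4:13, $r5:11, $r6:5}
[2] bne  $r3, $r2, L8  →  {$r0:0, $r1:5, $r2:0, $r3:8, $r4:13, $r5:11, $r6:5}  ⟨branch taken⟩
[3] xor  $r4, $r6, $r4  →  {$r0:0, $r1:5, $r2:0, $r3:8, $r4:8, $r5:11, $r6:5}
[8] add  $r3, $r4, $r5  →  {$r0:0, $r1:5, $r2:0, $r3:19, $r4:8, $r5:11, $r6:5}
[9] xori  $r6, $r5, 1  →  {$r0:0, $r1:5, $r2:0, $r3:19, $r4:8, $r5:11, $r6:10}
[10] slti  $r4, $r4, 12  →  {$r0:0, $r1:5, $r2:0, $r3:19, $r4:1, $r5:11, $r6:10}

1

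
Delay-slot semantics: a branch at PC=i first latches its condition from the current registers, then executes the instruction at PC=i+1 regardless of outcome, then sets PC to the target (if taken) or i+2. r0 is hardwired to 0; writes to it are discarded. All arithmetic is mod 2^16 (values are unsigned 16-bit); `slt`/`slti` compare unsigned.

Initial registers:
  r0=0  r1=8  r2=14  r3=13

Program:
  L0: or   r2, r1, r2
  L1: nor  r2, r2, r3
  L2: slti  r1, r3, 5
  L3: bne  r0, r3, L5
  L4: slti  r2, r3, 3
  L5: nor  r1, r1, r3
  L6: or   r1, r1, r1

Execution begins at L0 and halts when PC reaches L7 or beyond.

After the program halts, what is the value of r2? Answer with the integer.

0

PC=0  or   r2, r1, r2        | r0=0 r1=8 r2=14 r3=13
PC=1  nor  r2, r2, r3        | r0=0 r1=8 r2=65520 r3=13
PC=2  slti  r1, r3, 5        | r0=0 r1=0 r2=65520 r3=13
PC=3  bne  r0, r3, L5        | r0=0 r1=0 r2=65520 r3=13  [TAKEN]
PC=4  slti  r2, r3, 3        | r0=0 r1=0 r2=0 r3=13
PC=5  nor  r1, r1, r3        | r0=0 r1=65522 r2=0 r3=13
PC=6  or   r1, r1, r1        | r0=0 r1=65522 r2=0 r3=13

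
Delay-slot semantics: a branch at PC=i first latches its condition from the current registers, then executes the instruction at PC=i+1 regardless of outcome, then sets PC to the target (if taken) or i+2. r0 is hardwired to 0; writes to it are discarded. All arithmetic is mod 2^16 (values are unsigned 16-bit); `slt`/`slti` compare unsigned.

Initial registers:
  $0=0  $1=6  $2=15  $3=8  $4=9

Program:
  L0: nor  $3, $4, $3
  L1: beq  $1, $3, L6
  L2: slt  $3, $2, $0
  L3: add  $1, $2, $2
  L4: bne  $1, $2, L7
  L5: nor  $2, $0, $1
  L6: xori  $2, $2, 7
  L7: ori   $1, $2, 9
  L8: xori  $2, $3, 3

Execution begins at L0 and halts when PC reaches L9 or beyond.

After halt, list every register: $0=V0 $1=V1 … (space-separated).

$0=0 $1=65513 $2=3 $3=0 $4=9

PC=0  nor  $3, $4, $3        | $0=0 $1=6 $2=15 $3=65526 $4=9
PC=1  beq  $1, $3, L6        | $0=0 $1=6 $2=15 $3=65526 $4=9  [not taken]
PC=2  slt  $3, $2, $0        | $0=0 $1=6 $2=15 $3=0 $4=9
PC=3  add  $1, $2, $2        | $0=0 $1=30 $2=15 $3=0 $4=9
PC=4  bne  $1, $2, L7        | $0=0 $1=30 $2=15 $3=0 $4=9  [TAKEN]
PC=5  nor  $2, $0, $1        | $0=0 $1=30 $2=65505 $3=0 $4=9
PC=7  ori   $1, $2, 9        | $0=0 $1=65513 $2=65505 $3=0 $4=9
PC=8  xori  $2, $3, 3        | $0=0 $1=65513 $2=3 $3=0 $4=9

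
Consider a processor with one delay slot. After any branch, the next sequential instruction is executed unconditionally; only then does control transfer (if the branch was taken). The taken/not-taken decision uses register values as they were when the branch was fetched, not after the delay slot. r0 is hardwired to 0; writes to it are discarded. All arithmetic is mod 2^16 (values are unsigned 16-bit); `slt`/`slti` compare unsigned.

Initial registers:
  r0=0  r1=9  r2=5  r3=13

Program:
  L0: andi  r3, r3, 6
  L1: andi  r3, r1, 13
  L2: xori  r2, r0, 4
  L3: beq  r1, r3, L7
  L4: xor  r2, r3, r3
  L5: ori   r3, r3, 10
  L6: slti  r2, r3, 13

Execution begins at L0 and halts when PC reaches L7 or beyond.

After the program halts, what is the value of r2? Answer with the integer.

0

  step pc=0: andi  r3, r3, 6  regs=(0,9,5,4)
  step pc=1: andi  r3, r1, 13  regs=(0,9,5,9)
  step pc=2: xori  r2, r0, 4  regs=(0,9,4,9)
  step pc=3: beq  r1, r3, L7  cond=T  regs=(0,9,4,9)
  step pc=4: xor  r2, r3, r3  regs=(0,9,0,9)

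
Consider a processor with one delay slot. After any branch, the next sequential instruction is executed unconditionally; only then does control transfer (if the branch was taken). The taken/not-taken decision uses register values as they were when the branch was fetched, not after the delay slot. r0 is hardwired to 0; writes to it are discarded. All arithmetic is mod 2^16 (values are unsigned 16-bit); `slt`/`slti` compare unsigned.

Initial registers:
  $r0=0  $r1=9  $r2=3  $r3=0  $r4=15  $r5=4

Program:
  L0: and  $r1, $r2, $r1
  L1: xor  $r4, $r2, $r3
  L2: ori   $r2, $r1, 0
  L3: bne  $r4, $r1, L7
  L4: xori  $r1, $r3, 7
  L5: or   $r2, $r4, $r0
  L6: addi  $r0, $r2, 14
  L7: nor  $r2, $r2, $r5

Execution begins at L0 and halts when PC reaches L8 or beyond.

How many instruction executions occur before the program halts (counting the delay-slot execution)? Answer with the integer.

6

#0 and  $r1, $r2, $r1 ; 0/1/3/0/15/4
#1 xor  $r4, $r2, $r3 ; 0/1/3/0/3/4
#2 ori   $r2, $r1, 0 ; 0/1/1/0/3/4
#3 bne  $r4, $r1, L7 ; 0/1/1/0/3/4 ; →target
#4 xori  $r1, $r3, 7 ; 0/7/1/0/3/4
#7 nor  $r2, $r2, $r5 ; 0/7/65530/0/3/4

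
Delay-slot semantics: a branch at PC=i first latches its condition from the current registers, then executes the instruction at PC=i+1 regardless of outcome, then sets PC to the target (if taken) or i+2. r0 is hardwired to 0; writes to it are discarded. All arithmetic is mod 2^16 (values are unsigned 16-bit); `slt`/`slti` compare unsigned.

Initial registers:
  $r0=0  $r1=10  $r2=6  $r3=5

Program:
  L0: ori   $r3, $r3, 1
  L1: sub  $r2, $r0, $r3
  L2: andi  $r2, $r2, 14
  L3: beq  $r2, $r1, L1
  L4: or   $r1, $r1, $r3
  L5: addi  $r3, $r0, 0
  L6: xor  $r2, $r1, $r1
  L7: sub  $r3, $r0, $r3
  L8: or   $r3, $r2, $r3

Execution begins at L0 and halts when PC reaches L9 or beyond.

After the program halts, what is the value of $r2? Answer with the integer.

0

PC=0  ori   $r3, $r3, 1      | $r0=0 $r1=10 $r2=6 $r3=5
PC=1  sub  $r2, $r0, $r3     | $r0=0 $r1=10 $r2=65531 $r3=5
PC=2  andi  $r2, $r2, 14     | $r0=0 $r1=10 $r2=10 $r3=5
PC=3  beq  $r2, $r1, L1      | $r0=0 $r1=10 $r2=10 $r3=5  [TAKEN]
PC=4  or   $r1, $r1, $r3     | $r0=0 $r1=15 $r2=10 $r3=5
PC=1  sub  $r2, $r0, $r3     | $r0=0 $r1=15 $r2=65531 $r3=5
PC=2  andi  $r2, $r2, 14     | $r0=0 $r1=15 $r2=10 $r3=5
PC=3  beq  $r2, $r1, L1      | $r0=0 $r1=15 $r2=10 $r3=5  [not taken]
PC=4  or   $r1, $r1, $r3     | $r0=0 $r1=15 $r2=10 $r3=5
PC=5  addi  $r3, $r0, 0      | $r0=0 $r1=15 $r2=10 $r3=0
PC=6  xor  $r2, $r1, $r1     | $r0=0 $r1=15 $r2=0 $r3=0
PC=7  sub  $r3, $r0, $r3     | $r0=0 $r1=15 $r2=0 $r3=0
PC=8  or   $r3, $r2, $r3     | $r0=0 $r1=15 $r2=0 $r3=0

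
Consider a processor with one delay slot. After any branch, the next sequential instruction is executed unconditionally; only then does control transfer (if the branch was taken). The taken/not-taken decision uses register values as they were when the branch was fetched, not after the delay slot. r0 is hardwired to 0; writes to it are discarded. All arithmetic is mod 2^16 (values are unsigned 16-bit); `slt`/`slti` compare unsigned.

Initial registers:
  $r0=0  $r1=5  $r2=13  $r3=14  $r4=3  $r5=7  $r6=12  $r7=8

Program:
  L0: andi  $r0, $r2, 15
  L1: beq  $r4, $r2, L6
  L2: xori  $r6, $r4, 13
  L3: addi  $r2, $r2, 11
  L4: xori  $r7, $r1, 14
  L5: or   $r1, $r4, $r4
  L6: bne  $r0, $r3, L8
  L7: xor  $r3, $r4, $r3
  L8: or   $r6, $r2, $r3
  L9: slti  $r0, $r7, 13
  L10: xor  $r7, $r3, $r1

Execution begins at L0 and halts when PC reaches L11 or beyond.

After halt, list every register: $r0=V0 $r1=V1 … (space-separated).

$r0=0 $r1=3 $r2=24 $r3=13 $r4=3 $r5=7 $r6=29 $r7=14

  step pc=0: andi  $r0, $r2, 15  regs=(0,5,13,14,3,7,12,8)
  step pc=1: beq  $r4, $r2, L6  cond=F  regs=(0,5,13,14,3,7,12,8)
  step pc=2: xori  $r6, $r4, 13  regs=(0,5,13,14,3,7,14,8)
  step pc=3: addi  $r2, $r2, 11  regs=(0,5,24,14,3,7,14,8)
  step pc=4: xori  $r7, $r1, 14  regs=(0,5,24,14,3,7,14,11)
  step pc=5: or   $r1, $r4, $r4  regs=(0,3,24,14,3,7,14,11)
  step pc=6: bne  $r0, $r3, L8  cond=T  regs=(0,3,24,14,3,7,14,11)
  step pc=7: xor  $r3, $r4, $r3  regs=(0,3,24,13,3,7,14,11)
  step pc=8: or   $r6, $r2, $r3  regs=(0,3,24,13,3,7,29,11)
  step pc=9: slti  $r0, $r7, 13  regs=(0,3,24,13,3,7,29,11)
  step pc=10: xor  $r7, $r3, $r1  regs=(0,3,24,13,3,7,29,14)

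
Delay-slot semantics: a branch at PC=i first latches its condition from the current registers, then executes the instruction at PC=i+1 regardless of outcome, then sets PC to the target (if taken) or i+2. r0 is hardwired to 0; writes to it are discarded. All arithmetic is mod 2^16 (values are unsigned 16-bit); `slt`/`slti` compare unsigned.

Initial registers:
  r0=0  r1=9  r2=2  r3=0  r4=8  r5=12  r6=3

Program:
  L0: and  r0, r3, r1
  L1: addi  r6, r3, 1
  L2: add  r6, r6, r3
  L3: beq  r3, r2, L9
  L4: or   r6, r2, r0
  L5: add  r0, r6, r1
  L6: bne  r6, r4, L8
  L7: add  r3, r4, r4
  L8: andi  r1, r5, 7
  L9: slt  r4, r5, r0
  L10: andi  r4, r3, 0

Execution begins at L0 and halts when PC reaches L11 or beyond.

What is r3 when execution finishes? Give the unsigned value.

#0 and  r0, r3, r1 ; 0/9/2/0/8/12/3
#1 addi  r6, r3, 1 ; 0/9/2/0/8/12/1
#2 add  r6, r6, r3 ; 0/9/2/0/8/12/1
#3 beq  r3, r2, L9 ; 0/9/2/0/8/12/1 ; →fallthru
#4 or   r6, r2, r0 ; 0/9/2/0/8/12/2
#5 add  r0, r6, r1 ; 0/9/2/0/8/12/2
#6 bne  r6, r4, L8 ; 0/9/2/0/8/12/2 ; →target
#7 add  r3, r4, r4 ; 0/9/2/16/8/12/2
#8 andi  r1, r5, 7 ; 0/4/2/16/8/12/2
#9 slt  r4, r5, r0 ; 0/4/2/16/0/12/2
#10 andi  r4, r3, 0 ; 0/4/2/16/0/12/2

16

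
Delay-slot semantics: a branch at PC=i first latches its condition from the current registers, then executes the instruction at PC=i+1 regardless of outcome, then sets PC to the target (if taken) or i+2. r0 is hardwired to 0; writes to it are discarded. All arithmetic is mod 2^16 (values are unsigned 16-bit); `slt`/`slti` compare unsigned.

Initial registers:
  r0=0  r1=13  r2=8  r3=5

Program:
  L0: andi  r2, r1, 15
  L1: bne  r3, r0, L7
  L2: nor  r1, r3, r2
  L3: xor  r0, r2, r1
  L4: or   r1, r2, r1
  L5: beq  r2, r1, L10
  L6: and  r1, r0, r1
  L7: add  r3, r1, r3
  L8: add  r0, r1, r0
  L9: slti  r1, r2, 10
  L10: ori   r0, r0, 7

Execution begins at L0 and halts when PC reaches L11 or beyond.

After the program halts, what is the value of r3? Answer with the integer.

65527

PC=0  andi  r2, r1, 15       | r0=0 r1=13 r2=13 r3=5
PC=1  bne  r3, r0, L7        | r0=0 r1=13 r2=13 r3=5  [TAKEN]
PC=2  nor  r1, r3, r2        | r0=0 r1=65522 r2=13 r3=5
PC=7  add  r3, r1, r3        | r0=0 r1=65522 r2=13 r3=65527
PC=8  add  r0, r1, r0        | r0=0 r1=65522 r2=13 r3=65527
PC=9  slti  r1, r2, 10       | r0=0 r1=0 r2=13 r3=65527
PC=10 ori   r0, r0, 7        | r0=0 r1=0 r2=13 r3=65527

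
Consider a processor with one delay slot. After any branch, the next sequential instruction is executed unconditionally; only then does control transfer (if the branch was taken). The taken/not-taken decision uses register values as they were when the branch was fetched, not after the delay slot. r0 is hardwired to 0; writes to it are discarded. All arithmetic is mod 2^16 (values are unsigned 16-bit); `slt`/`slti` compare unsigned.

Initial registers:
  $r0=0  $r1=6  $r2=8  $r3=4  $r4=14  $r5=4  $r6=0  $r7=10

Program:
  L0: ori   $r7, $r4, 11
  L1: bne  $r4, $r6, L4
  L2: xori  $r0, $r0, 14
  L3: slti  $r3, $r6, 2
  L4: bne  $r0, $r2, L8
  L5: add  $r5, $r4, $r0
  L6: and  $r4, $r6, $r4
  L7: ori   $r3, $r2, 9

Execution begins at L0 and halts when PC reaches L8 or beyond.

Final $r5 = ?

14

PC=0  ori   $r7, $r4, 11     | $r0=0 $r1=6 $r2=8 $r3=4 $r4=14 $r5=4 $r6=0 $r7=15
PC=1  bne  $r4, $r6, L4      | $r0=0 $r1=6 $r2=8 $r3=4 $r4=14 $r5=4 $r6=0 $r7=15  [TAKEN]
PC=2  xori  $r0, $r0, 14     | $r0=0 $r1=6 $r2=8 $r3=4 $r4=14 $r5=4 $r6=0 $r7=15
PC=4  bne  $r0, $r2, L8      | $r0=0 $r1=6 $r2=8 $r3=4 $r4=14 $r5=4 $r6=0 $r7=15  [TAKEN]
PC=5  add  $r5, $r4, $r0     | $r0=0 $r1=6 $r2=8 $r3=4 $r4=14 $r5=14 $r6=0 $r7=15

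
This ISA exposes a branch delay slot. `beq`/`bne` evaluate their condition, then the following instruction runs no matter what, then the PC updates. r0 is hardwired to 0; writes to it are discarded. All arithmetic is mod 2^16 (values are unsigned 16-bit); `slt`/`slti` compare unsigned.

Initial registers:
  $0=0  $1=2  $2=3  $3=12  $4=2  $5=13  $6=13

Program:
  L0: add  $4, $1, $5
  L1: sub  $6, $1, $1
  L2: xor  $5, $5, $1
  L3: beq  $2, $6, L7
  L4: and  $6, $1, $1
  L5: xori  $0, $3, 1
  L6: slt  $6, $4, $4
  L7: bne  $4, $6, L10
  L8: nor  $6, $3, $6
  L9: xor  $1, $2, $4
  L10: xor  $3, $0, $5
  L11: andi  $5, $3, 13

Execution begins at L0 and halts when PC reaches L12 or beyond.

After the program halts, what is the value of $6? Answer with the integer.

65523

[0] add  $4, $1, $5  →  {$0:0, $1:2, $2:3, $3:12, $4:15, $5:13, $6:13}
[1] sub  $6, $1, $1  →  {$0:0, $1:2, $2:3, $3:12, $4:15, $5:13, $6:0}
[2] xor  $5, $5, $1  →  {$0:0, $1:2, $2:3, $3:12, $4:15, $5:15, $6:0}
[3] beq  $2, $6, L7  →  {$0:0, $1:2, $2:3, $3:12, $4:15, $5:15, $6:0}  ⟨branch fallthrough⟩
[4] and  $6, $1, $1  →  {$0:0, $1:2, $2:3, $3:12, $4:15, $5:15, $6:2}
[5] xori  $0, $3, 1  →  {$0:0, $1:2, $2:3, $3:12, $4:15, $5:15, $6:2}
[6] slt  $6, $4, $4  →  {$0:0, $1:2, $2:3, $3:12, $4:15, $5:15, $6:0}
[7] bne  $4, $6, L10  →  {$0:0, $1:2, $2:3, $3:12, $4:15, $5:15, $6:0}  ⟨branch taken⟩
[8] nor  $6, $3, $6  →  {$0:0, $1:2, $2:3, $3:12, $4:15, $5:15, $6:65523}
[10] xor  $3, $0, $5  →  {$0:0, $1:2, $2:3, $3:15, $4:15, $5:15, $6:65523}
[11] andi  $5, $3, 13  →  {$0:0, $1:2, $2:3, $3:15, $4:15, $5:13, $6:65523}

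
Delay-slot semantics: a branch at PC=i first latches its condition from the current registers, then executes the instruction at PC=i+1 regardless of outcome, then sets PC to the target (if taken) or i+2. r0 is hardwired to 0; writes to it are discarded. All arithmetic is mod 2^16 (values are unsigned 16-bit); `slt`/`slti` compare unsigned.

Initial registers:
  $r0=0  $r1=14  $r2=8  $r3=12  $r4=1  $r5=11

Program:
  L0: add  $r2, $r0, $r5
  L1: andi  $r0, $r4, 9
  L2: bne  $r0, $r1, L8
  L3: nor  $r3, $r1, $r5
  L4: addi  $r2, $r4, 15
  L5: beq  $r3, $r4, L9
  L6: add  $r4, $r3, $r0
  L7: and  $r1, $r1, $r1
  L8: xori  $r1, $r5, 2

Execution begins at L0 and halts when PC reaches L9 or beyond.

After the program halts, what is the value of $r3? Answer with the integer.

65520

  step pc=0: add  $r2, $r0, $r5  regs=(0,14,11,12,1,11)
  step pc=1: andi  $r0, $r4, 9  regs=(0,14,11,12,1,11)
  step pc=2: bne  $r0, $r1, L8  cond=T  regs=(0,14,11,12,1,11)
  step pc=3: nor  $r3, $r1, $r5  regs=(0,14,11,65520,1,11)
  step pc=8: xori  $r1, $r5, 2  regs=(0,9,11,65520,1,11)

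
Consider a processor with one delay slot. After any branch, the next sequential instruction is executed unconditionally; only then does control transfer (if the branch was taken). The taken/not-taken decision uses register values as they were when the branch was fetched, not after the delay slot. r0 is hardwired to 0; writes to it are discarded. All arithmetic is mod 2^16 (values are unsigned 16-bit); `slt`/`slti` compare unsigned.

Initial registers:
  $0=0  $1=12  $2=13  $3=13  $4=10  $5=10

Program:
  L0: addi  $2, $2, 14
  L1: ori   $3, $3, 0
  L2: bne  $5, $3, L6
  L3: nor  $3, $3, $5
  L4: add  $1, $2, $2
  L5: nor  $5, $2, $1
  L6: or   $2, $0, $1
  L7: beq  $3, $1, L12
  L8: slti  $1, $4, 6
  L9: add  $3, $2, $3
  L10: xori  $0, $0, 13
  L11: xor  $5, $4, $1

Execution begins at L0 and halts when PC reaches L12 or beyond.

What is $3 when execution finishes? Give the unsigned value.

65532

[0] addi  $2, $2, 14  →  {$0:0, $1:12, $2:27, $3:13, $4:10, $5:10}
[1] ori   $3, $3, 0  →  {$0:0, $1:12, $2:27, $3:13, $4:10, $5:10}
[2] bne  $5, $3, L6  →  {$0:0, $1:12, $2:27, $3:13, $4:10, $5:10}  ⟨branch taken⟩
[3] nor  $3, $3, $5  →  {$0:0, $1:12, $2:27, $3:65520, $4:10, $5:10}
[6] or   $2, $0, $1  →  {$0:0, $1:12, $2:12, $3:65520, $4:10, $5:10}
[7] beq  $3, $1, L12  →  {$0:0, $1:12, $2:12, $3:65520, $4:10, $5:10}  ⟨branch fallthrough⟩
[8] slti  $1, $4, 6  →  {$0:0, $1:0, $2:12, $3:65520, $4:10, $5:10}
[9] add  $3, $2, $3  →  {$0:0, $1:0, $2:12, $3:65532, $4:10, $5:10}
[10] xori  $0, $0, 13  →  {$0:0, $1:0, $2:12, $3:65532, $4:10, $5:10}
[11] xor  $5, $4, $1  →  {$0:0, $1:0, $2:12, $3:65532, $4:10, $5:10}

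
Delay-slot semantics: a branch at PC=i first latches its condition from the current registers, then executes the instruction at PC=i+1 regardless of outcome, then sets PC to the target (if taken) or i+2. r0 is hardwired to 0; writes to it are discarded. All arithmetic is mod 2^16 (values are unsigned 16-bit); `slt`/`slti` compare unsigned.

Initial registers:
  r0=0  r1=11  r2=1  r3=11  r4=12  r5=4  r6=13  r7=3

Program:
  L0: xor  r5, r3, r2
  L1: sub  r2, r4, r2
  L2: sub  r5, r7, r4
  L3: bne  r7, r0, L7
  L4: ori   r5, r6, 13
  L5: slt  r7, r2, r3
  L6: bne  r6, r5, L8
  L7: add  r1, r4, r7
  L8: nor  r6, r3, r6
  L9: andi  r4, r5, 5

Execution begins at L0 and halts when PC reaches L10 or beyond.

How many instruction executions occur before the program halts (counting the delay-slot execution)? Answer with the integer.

  step pc=0: xor  r5, r3, r2  regs=(0,11,1,11,12,10,13,3)
  step pc=1: sub  r2, r4, r2  regs=(0,11,11,11,12,10,13,3)
  step pc=2: sub  r5, r7, r4  regs=(0,11,11,11,12,65527,13,3)
  step pc=3: bne  r7, r0, L7  cond=T  regs=(0,11,11,11,12,65527,13,3)
  step pc=4: ori   r5, r6, 13  regs=(0,11,11,11,12,13,13,3)
  step pc=7: add  r1, r4, r7  regs=(0,15,11,11,12,13,13,3)
  step pc=8: nor  r6, r3, r6  regs=(0,15,11,11,12,13,65520,3)
  step pc=9: andi  r4, r5, 5  regs=(0,15,11,11,5,13,65520,3)

8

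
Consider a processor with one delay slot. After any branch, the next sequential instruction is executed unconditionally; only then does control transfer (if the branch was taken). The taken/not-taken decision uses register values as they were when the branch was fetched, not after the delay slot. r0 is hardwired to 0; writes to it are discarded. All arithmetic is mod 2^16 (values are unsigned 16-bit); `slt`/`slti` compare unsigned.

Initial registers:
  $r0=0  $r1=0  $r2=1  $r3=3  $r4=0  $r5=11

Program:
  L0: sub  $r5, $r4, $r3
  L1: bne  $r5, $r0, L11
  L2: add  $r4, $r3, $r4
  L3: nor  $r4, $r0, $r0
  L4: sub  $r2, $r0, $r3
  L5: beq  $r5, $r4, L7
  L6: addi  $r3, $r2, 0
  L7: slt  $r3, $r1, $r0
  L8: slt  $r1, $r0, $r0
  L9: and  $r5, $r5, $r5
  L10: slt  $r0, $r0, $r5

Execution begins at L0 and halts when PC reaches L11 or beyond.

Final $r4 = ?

3

PC=0  sub  $r5, $r4, $r3     | $r0=0 $r1=0 $r2=1 $r3=3 $r4=0 $r5=65533
PC=1  bne  $r5, $r0, L11     | $r0=0 $r1=0 $r2=1 $r3=3 $r4=0 $r5=65533  [TAKEN]
PC=2  add  $r4, $r3, $r4     | $r0=0 $r1=0 $r2=1 $r3=3 $r4=3 $r5=65533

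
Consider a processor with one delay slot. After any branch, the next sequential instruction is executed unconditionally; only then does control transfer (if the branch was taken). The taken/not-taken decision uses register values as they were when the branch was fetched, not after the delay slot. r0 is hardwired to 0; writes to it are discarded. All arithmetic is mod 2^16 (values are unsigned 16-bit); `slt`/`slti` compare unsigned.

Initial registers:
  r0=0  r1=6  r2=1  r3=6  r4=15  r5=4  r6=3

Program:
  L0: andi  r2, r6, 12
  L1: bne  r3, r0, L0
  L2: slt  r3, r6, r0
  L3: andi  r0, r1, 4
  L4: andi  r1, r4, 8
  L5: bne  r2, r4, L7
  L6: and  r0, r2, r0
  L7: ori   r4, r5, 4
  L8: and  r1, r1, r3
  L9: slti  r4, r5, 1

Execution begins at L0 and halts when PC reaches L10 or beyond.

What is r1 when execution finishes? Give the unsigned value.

#0 andi  r2, r6, 12 ; 0/6/0/6/15/4/3
#1 bne  r3, r0, L0 ; 0/6/0/6/15/4/3 ; →target
#2 slt  r3, r6, r0 ; 0/6/0/0/15/4/3
#0 andi  r2, r6, 12 ; 0/6/0/0/15/4/3
#1 bne  r3, r0, L0 ; 0/6/0/0/15/4/3 ; →fallthru
#2 slt  r3, r6, r0 ; 0/6/0/0/15/4/3
#3 andi  r0, r1, 4 ; 0/6/0/0/15/4/3
#4 andi  r1, r4, 8 ; 0/8/0/0/15/4/3
#5 bne  r2, r4, L7 ; 0/8/0/0/15/4/3 ; →target
#6 and  r0, r2, r0 ; 0/8/0/0/15/4/3
#7 ori   r4, r5, 4 ; 0/8/0/0/4/4/3
#8 and  r1, r1, r3 ; 0/0/0/0/4/4/3
#9 slti  r4, r5, 1 ; 0/0/0/0/0/4/3

0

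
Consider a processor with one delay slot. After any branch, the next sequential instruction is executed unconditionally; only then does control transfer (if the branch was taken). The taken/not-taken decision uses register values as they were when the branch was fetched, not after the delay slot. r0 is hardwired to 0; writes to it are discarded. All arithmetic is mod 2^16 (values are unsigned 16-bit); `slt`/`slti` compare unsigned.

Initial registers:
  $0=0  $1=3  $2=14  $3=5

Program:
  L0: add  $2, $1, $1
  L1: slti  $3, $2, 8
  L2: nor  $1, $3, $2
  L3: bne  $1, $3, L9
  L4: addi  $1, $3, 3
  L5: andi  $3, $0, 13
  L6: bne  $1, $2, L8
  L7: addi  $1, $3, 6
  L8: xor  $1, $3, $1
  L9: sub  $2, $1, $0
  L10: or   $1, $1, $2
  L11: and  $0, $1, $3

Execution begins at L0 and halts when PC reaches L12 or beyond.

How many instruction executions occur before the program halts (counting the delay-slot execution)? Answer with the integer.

  step pc=0: add  $2, $1, $1  regs=(0,3,6,5)
  step pc=1: slti  $3, $2, 8  regs=(0,3,6,1)
  step pc=2: nor  $1, $3, $2  regs=(0,65528,6,1)
  step pc=3: bne  $1, $3, L9  cond=T  regs=(0,65528,6,1)
  step pc=4: addi  $1, $3, 3  regs=(0,4,6,1)
  step pc=9: sub  $2, $1, $0  regs=(0,4,4,1)
  step pc=10: or   $1, $1, $2  regs=(0,4,4,1)
  step pc=11: and  $0, $1, $3  regs=(0,4,4,1)

8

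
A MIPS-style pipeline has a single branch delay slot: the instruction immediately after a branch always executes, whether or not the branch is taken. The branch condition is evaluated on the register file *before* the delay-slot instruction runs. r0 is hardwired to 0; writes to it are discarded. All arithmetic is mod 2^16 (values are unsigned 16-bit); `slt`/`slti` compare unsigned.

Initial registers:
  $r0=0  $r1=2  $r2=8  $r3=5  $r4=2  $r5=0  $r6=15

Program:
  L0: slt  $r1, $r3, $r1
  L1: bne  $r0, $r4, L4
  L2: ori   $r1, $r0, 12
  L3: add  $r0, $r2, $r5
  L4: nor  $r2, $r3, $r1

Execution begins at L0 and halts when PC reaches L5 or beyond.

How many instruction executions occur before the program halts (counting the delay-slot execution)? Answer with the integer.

4

[0] slt  $r1, $r3, $r1  →  {$r0:0, $r1:0, $r2:8, $r3:5, $r4:2, $r5:0, $r6:15}
[1] bne  $r0, $r4, L4  →  {$r0:0, $r1:0, $r2:8, $r3:5, $r4:2, $r5:0, $r6:15}  ⟨branch taken⟩
[2] ori   $r1, $r0, 12  →  {$r0:0, $r1:12, $r2:8, $r3:5, $r4:2, $r5:0, $r6:15}
[4] nor  $r2, $r3, $r1  →  {$r0:0, $r1:12, $r2:65522, $r3:5, $r4:2, $r5:0, $r6:15}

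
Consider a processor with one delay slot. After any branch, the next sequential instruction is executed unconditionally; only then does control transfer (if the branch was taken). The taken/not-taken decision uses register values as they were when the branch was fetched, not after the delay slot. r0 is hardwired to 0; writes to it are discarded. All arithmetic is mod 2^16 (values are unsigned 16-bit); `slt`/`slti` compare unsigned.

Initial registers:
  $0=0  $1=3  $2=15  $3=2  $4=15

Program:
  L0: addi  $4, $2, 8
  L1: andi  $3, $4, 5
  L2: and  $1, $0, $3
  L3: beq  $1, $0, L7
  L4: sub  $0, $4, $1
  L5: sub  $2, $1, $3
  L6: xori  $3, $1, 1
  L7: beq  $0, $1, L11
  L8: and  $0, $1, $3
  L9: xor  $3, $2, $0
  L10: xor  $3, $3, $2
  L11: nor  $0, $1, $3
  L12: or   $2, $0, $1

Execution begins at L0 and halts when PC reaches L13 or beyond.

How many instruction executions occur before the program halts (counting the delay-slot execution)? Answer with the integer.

#0 addi  $4, $2, 8 ; 0/3/15/2/23
#1 andi  $3, $4, 5 ; 0/3/15/5/23
#2 and  $1, $0, $3 ; 0/0/15/5/23
#3 beq  $1, $0, L7 ; 0/0/15/5/23 ; →target
#4 sub  $0, $4, $1 ; 0/0/15/5/23
#7 beq  $0, $1, L11 ; 0/0/15/5/23 ; →target
#8 and  $0, $1, $3 ; 0/0/15/5/23
#11 nor  $0, $1, $3 ; 0/0/15/5/23
#12 or   $2, $0, $1 ; 0/0/0/5/23

9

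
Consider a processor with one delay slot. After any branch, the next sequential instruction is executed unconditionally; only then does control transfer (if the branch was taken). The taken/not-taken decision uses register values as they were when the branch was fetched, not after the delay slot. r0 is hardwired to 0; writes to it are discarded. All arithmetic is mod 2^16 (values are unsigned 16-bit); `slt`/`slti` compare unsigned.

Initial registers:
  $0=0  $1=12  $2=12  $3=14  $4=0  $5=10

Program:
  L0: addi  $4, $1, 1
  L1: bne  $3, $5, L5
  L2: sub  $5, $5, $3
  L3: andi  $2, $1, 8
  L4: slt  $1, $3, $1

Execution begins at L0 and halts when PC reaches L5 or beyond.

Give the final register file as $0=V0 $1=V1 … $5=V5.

PC=0  addi  $4, $1, 1        | $0=0 $1=12 $2=12 $3=14 $4=13 $5=10
PC=1  bne  $3, $5, L5        | $0=0 $1=12 $2=12 $3=14 $4=13 $5=10  [TAKEN]
PC=2  sub  $5, $5, $3        | $0=0 $1=12 $2=12 $3=14 $4=13 $5=65532

$0=0 $1=12 $2=12 $3=14 $4=13 $5=65532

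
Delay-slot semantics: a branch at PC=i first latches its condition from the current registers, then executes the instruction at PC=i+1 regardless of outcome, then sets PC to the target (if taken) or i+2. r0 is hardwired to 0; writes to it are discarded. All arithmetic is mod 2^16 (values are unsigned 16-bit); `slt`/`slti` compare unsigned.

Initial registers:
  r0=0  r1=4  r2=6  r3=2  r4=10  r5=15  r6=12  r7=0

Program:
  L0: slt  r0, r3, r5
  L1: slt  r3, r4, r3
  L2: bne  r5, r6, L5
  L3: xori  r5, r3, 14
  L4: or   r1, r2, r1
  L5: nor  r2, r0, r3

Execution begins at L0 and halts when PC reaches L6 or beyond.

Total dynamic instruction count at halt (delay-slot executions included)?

5

  step pc=0: slt  r0, r3, r5  regs=(0,4,6,2,10,15,12,0)
  step pc=1: slt  r3, r4, r3  regs=(0,4,6,0,10,15,12,0)
  step pc=2: bne  r5, r6, L5  cond=T  regs=(0,4,6,0,10,15,12,0)
  step pc=3: xori  r5, r3, 14  regs=(0,4,6,0,10,14,12,0)
  step pc=5: nor  r2, r0, r3  regs=(0,4,65535,0,10,14,12,0)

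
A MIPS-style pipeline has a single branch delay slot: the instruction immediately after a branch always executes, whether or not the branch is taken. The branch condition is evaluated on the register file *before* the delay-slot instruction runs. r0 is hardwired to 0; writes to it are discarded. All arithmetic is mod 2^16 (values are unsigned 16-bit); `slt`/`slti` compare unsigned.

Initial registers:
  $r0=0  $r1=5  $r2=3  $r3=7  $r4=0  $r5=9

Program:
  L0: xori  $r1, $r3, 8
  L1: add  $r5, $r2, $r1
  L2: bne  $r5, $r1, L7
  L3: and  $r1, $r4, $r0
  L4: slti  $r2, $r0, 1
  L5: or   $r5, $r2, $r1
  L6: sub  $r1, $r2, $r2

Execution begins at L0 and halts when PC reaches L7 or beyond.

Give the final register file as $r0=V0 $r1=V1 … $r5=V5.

PC=0  xori  $r1, $r3, 8      | $r0=0 $r1=15 $r2=3 $r3=7 $r4=0 $r5=9
PC=1  add  $r5, $r2, $r1     | $r0=0 $r1=15 $r2=3 $r3=7 $r4=0 $r5=18
PC=2  bne  $r5, $r1, L7      | $r0=0 $r1=15 $r2=3 $r3=7 $r4=0 $r5=18  [TAKEN]
PC=3  and  $r1, $r4, $r0     | $r0=0 $r1=0 $r2=3 $r3=7 $r4=0 $r5=18

$r0=0 $r1=0 $r2=3 $r3=7 $r4=0 $r5=18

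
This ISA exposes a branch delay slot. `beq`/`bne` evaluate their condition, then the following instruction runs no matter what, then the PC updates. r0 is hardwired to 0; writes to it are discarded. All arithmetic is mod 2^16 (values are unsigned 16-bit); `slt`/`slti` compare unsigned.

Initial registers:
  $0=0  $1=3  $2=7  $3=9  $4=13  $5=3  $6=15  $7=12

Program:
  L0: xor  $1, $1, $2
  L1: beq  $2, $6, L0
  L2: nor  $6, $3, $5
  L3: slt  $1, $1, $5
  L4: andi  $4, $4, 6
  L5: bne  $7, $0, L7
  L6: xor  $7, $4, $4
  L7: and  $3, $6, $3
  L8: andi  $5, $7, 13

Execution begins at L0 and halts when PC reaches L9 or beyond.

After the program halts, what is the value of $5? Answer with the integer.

0

PC=0  xor  $1, $1, $2        | $0=0 $1=4 $2=7 $3=9 $4=13 $5=3 $6=15 $7=12
PC=1  beq  $2, $6, L0        | $0=0 $1=4 $2=7 $3=9 $4=13 $5=3 $6=15 $7=12  [not taken]
PC=2  nor  $6, $3, $5        | $0=0 $1=4 $2=7 $3=9 $4=13 $5=3 $6=65524 $7=12
PC=3  slt  $1, $1, $5        | $0=0 $1=0 $2=7 $3=9 $4=13 $5=3 $6=65524 $7=12
PC=4  andi  $4, $4, 6        | $0=0 $1=0 $2=7 $3=9 $4=4 $5=3 $6=65524 $7=12
PC=5  bne  $7, $0, L7        | $0=0 $1=0 $2=7 $3=9 $4=4 $5=3 $6=65524 $7=12  [TAKEN]
PC=6  xor  $7, $4, $4        | $0=0 $1=0 $2=7 $3=9 $4=4 $5=3 $6=65524 $7=0
PC=7  and  $3, $6, $3        | $0=0 $1=0 $2=7 $3=0 $4=4 $5=3 $6=65524 $7=0
PC=8  andi  $5, $7, 13       | $0=0 $1=0 $2=7 $3=0 $4=4 $5=0 $6=65524 $7=0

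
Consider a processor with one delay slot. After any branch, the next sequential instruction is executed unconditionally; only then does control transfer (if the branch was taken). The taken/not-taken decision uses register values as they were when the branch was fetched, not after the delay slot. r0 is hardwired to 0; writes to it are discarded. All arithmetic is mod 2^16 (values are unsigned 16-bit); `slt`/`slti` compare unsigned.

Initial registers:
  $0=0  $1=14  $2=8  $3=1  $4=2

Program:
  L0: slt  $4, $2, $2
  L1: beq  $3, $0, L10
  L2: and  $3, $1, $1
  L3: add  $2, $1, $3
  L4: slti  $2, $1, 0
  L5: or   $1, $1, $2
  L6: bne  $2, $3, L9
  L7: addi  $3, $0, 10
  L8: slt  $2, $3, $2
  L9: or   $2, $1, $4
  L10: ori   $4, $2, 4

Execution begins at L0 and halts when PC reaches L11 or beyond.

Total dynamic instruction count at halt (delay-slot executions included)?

10

#0 slt  $4, $2, $2 ; 0/14/8/1/0
#1 beq  $3, $0, L10 ; 0/14/8/1/0 ; →fallthru
#2 and  $3, $1, $1 ; 0/14/8/14/0
#3 add  $2, $1, $3 ; 0/14/28/14/0
#4 slti  $2, $1, 0 ; 0/14/0/14/0
#5 or   $1, $1, $2 ; 0/14/0/14/0
#6 bne  $2, $3, L9 ; 0/14/0/14/0 ; →target
#7 addi  $3, $0, 10 ; 0/14/0/10/0
#9 or   $2, $1, $4 ; 0/14/14/10/0
#10 ori   $4, $2, 4 ; 0/14/14/10/14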